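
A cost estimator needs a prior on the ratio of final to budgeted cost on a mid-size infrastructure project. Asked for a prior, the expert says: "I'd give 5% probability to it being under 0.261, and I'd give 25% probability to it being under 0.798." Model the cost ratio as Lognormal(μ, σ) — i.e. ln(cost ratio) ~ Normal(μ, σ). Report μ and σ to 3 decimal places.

μ ≈ 0.551, σ ≈ 1.152

If T ~ Lognormal(μ,σ) then ln T ~ Normal(μ,σ), so the p-quantile of ln T is μ + z_p·σ.
ln(0.261) = -1.343 and ln(0.798) = -0.2256; z_{0.05} = -1.645, z_{0.25} = -0.6745.
σ = (-0.2256 − -1.343)/(-0.6745 − (-1.645)) = 1.152.
μ = -1.343 − (-1.645)·1.152 = 0.551.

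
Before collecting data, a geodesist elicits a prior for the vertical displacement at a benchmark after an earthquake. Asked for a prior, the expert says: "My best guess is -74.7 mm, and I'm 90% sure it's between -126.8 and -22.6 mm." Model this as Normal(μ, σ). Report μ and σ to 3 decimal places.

μ = -74.700, σ = 31.675

A symmetric 90% interval runs μ ± z·σ with z = 1.645.
Half-width = 52.1, so σ = 52.1/1.645 = 31.675.
μ is the stated best guess, -74.700.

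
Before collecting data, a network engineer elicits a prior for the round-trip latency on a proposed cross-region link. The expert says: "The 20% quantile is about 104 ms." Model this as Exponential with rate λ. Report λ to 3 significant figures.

λ ≈ 0.00215

P(T < 104.0) = 1 − e^(−λ·104.0) = 0.2, so λ = −ln(1−0.2)/104.0 = −ln(0.8)/104.0 = 0.00215.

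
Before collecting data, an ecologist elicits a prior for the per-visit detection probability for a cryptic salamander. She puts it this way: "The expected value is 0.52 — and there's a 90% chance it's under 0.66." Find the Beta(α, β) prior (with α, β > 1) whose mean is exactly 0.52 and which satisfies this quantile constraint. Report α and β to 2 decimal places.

With mean 0.52 fixed, write α = 0.52s, β = 0.48s where s = α+β.
Need P(θ < 0.66) = 0.9 under Beta(0.52s, 0.48s). Normal approximation: (q−m)/√(m(1−m)/s) ≈ z_{0.9} = 1.28, so s ≈ 0.52·0.48·(1.28)²/(0.66−0.52)² = 20.9.
At s = 20.9: P(θ<0.66) ≈ 0.903. Adjusting to match 0.9 gives s ≈ 20.44.
So α = 0.52·20.44 ≈ 10.63, β = 0.48·20.44 ≈ 9.81.

α ≈ 10.63, β ≈ 9.81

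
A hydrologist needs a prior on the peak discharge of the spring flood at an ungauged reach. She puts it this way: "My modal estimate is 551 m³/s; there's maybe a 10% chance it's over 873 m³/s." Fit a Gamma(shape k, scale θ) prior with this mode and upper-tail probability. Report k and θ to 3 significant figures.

k ≈ 9.86, θ ≈ 62.2

Gamma(k,θ) with k>1 has mode (k−1)θ, so θ = 551/(k−1).
Need P(X < 873) = 0.9 with θ tied to k this way. Start at k = 2, θ = 551: P(X<873) ≈ 0.470.
Too low — raise k to concentrate. Iterating converges to k ≈ 9.86.
Then θ = 551/(9.86−1) ≈ 62.2.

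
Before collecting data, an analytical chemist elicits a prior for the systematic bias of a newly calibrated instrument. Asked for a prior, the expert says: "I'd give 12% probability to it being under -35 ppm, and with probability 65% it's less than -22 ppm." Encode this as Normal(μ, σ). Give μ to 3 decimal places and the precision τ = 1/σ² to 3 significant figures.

For Normal(μ,σ), the p-quantile is μ + z_p·σ. Here z_{0.12} = -1.175, z_{0.65} = 0.3853.
So -35 = μ − 1.175σ and -22 = μ + 0.3853σ.
Subtracting: σ = (-22 − -35)/(0.3853 − (-1.175)) = 8.332.
Then μ = -35 − (-1.175)·8.332 = -25.210.
Precision τ = 1/σ² = 1/8.332² = 0.0144.

μ = -25.210, τ = 0.0144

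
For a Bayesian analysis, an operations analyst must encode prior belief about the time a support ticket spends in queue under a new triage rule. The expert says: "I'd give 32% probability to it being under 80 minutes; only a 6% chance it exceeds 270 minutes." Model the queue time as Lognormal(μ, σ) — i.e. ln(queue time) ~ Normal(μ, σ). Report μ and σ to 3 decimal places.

If T ~ Lognormal(μ,σ) then ln T ~ Normal(μ,σ), so the p-quantile of ln T is μ + z_p·σ.
ln(80) = 4.382 and ln(270) = 5.598; z_{0.32} = -0.4677, z_{0.94} = 1.555.
σ = (5.598 − 4.382)/(1.555 − (-0.4677)) = 0.601.
μ = 4.382 − (-0.4677)·0.601 = 4.663.

μ ≈ 4.663, σ ≈ 0.601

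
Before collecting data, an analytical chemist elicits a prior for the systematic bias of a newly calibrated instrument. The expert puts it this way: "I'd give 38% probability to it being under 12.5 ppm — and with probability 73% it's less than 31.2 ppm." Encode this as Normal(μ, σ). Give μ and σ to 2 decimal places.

μ = 18.72, σ = 20.36

The p-quantile of Normal(μ,σ) is μ + z_p·σ, with z_{0.38} = -0.3055 and z_{0.73} = 0.6128.
Eliminate σ: μ = (z₂·x₁ − z₁·x₂)/(z₂ − z₁) = (0.6128·12.5 − (-0.3055)·31.2)/0.9183 = 18.72.
Then σ = (x₂ − x₁)/(z₂ − z₁) = (31.2 − 12.5)/0.9183 = 20.36.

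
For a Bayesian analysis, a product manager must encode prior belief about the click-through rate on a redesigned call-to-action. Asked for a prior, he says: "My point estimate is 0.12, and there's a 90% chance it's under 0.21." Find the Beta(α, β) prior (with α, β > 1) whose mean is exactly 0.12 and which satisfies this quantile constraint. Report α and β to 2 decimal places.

α ≈ 2.80, β ≈ 20.50

With mean 0.12 fixed, write α = 0.12s, β = 0.88s where s = α+β.
Need P(θ < 0.21) = 0.9 under Beta(0.12s, 0.88s). Normal approximation: (q−m)/√(m(1−m)/s) ≈ z_{0.9} = 1.28, so s ≈ 0.12·0.88·(1.28)²/(0.21−0.12)² = 21.4.
At s = 21.4: P(θ<0.21) ≈ 0.893. Adjusting to match 0.9 gives s ≈ 23.30.
So α = 0.12·23.30 ≈ 2.80, β = 0.88·23.30 ≈ 20.50.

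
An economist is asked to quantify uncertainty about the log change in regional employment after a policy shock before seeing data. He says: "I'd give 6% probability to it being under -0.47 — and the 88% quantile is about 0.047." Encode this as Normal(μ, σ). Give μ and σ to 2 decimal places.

The p-quantile of Normal(μ,σ) is μ + z_p·σ, with z_{0.06} = -1.555 and z_{0.88} = 1.175.
Eliminate σ: μ = (z₂·x₁ − z₁·x₂)/(z₂ − z₁) = (1.175·-0.47 − (-1.555)·0.047)/2.73 = -0.18.
Then σ = (x₂ − x₁)/(z₂ − z₁) = (0.047 − -0.47)/2.73 = 0.19.

μ = -0.18, σ = 0.19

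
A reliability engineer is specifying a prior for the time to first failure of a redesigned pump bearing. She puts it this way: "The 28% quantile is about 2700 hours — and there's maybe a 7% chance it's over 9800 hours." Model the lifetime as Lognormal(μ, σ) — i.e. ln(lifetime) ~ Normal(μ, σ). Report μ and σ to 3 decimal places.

If T ~ Lognormal(μ,σ) then ln T ~ Normal(μ,σ), so the p-quantile of ln T is μ + z_p·σ.
ln(2700) = 7.901 and ln(9800) = 9.19; z_{0.28} = -0.5828, z_{0.93} = 1.476.
σ = (9.19 − 7.901)/(1.476 − (-0.5828)) = 0.626.
μ = 7.901 − (-0.5828)·0.626 = 8.266.

μ ≈ 8.266, σ ≈ 0.626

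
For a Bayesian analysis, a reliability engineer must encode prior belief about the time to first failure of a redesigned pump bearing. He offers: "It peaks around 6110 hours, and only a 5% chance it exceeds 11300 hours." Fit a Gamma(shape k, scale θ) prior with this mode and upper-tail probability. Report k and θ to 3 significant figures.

k ≈ 8.36, θ ≈ 830

Gamma(k,θ) with k>1 has mode (k−1)θ, so θ = 6110/(k−1).
Need P(X < 11300) = 0.95 with θ tied to k this way. Start at k = 2, θ = 6110: P(X<11300) ≈ 0.552.
Too low — raise k to concentrate. Iterating converges to k ≈ 8.36.
Then θ = 6110/(8.36−1) ≈ 830.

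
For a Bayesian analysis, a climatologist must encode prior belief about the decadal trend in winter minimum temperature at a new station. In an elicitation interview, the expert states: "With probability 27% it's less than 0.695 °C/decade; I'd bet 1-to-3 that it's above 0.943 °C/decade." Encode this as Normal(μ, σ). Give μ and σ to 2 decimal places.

For Normal(μ,σ), the p-quantile is μ + z_p·σ. Here z_{0.27} = -0.6128, z_{0.75} = 0.6745.
So 0.695 = μ − 0.6128σ and 0.943 = μ + 0.6745σ.
Subtracting: σ = (0.943 − 0.695)/(0.6745 − (-0.6128)) = 0.19.
Then μ = 0.695 − (-0.6128)·0.19 = 0.81.

μ = 0.81, σ = 0.19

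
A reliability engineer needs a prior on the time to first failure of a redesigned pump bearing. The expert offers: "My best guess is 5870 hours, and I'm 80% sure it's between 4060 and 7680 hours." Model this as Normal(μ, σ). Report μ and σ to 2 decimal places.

A symmetric 80% interval runs μ ± z·σ with z = 1.282.
Half-width = 1810, so σ = 1810/1.282 = 1412.35.
μ is the stated best guess, 5870.00.

μ = 5870.00, σ = 1412.35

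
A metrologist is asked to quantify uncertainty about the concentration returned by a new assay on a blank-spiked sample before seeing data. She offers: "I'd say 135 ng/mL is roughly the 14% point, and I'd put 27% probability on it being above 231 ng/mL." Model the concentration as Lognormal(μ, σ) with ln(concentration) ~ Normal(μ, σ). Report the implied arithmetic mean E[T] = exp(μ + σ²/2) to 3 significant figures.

If T ~ Lognormal(μ,σ) then ln T ~ Normal(μ,σ), so the p-quantile of ln T is μ + z_p·σ.
ln(135) = 4.905 and ln(231) = 5.442; z_{0.14} = -1.08, z_{0.73} = 0.6128.
σ = (5.442 − 4.905)/(0.6128 − (-1.08)) = 0.317.
μ = 4.905 − (-1.08)·0.317 = 5.248.
E[T] = exp(μ + σ²/2) = exp(5.248 + 0.0503) = 200 ng/mL.

E[T] ≈ 200 ng/mL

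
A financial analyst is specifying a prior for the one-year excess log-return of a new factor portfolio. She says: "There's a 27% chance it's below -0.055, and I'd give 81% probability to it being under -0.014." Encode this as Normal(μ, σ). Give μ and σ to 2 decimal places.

μ = -0.04, σ = 0.03

The p-quantile of Normal(μ,σ) is μ + z_p·σ, with z_{0.27} = -0.6128 and z_{0.81} = 0.8779.
Eliminate σ: μ = (z₂·x₁ − z₁·x₂)/(z₂ − z₁) = (0.8779·-0.055 − (-0.6128)·-0.014)/1.491 = -0.04.
Then σ = (x₂ − x₁)/(z₂ − z₁) = (-0.014 − -0.055)/1.491 = 0.03.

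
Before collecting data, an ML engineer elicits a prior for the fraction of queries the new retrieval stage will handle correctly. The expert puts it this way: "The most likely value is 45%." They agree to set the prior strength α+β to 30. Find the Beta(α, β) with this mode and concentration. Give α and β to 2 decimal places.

α = 13.60, β = 16.40

For α,β > 1 the Beta mode is (α−1)/(α+β−2). With α+β = 30, the mode is (α−1)/28.
Set (α−1)/28 = 0.45 → α = 1 + 0.45·28 = 13.60.
β = 30 − α = 16.40.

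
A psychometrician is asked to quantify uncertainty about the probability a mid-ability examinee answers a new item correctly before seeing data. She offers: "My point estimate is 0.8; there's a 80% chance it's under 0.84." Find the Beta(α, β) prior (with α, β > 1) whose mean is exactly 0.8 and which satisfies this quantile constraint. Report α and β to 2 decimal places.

α ≈ 58.42, β ≈ 14.61

With mean 0.8 fixed, write α = 0.8s, β = 0.2s where s = α+β.
Need P(θ < 0.84) = 0.8 under Beta(0.8s, 0.2s). Normal approximation: (q−m)/√(m(1−m)/s) ≈ z_{0.8} = 0.842, so s ≈ 0.8·0.2·(0.842)²/(0.84−0.8)² = 70.8.
At s = 70.8: P(θ<0.84) ≈ 0.796. Adjusting to match 0.8 gives s ≈ 73.03.
So α = 0.8·73.03 ≈ 58.42, β = 0.2·73.03 ≈ 14.61.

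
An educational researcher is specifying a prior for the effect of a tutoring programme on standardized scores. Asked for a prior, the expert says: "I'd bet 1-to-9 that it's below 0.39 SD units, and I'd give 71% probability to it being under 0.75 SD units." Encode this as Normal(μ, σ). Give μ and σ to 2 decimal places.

For Normal(μ,σ), the p-quantile is μ + z_p·σ. Here z_{0.1} = -1.282, z_{0.71} = 0.5534.
So 0.39 = μ − 1.282σ and 0.75 = μ + 0.5534σ.
Subtracting: σ = (0.75 − 0.39)/(0.5534 − (-1.282)) = 0.20.
Then μ = 0.39 − (-1.282)·0.20 = 0.64.

μ = 0.64, σ = 0.20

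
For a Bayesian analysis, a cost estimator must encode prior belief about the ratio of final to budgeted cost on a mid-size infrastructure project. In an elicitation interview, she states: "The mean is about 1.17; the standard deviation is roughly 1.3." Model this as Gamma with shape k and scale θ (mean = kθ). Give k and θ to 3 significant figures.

k ≈ 0.81, θ ≈ 1.44

For Gamma(k, scale θ): mean = kθ, variance = kθ², so CV = 1/√k.
CV = SD/mean = 1.3/1.17 = 1.111, hence k = 1/CV² = 0.81.
Then θ = mean/k = 1.17/0.81 = 1.44.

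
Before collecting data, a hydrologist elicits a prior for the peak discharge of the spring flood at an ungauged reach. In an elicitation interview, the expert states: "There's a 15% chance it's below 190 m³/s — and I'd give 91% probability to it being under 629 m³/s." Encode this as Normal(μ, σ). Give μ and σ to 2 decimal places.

For Normal(μ,σ), the p-quantile is μ + z_p·σ. Here z_{0.15} = -1.036, z_{0.91} = 1.341.
So 190 = μ − 1.036σ and 629 = μ + 1.341σ.
Subtracting: σ = (629 − 190)/(1.341 − (-1.036)) = 184.67.
Then μ = 190 − (-1.036)·184.67 = 381.40.

μ = 381.40, σ = 184.67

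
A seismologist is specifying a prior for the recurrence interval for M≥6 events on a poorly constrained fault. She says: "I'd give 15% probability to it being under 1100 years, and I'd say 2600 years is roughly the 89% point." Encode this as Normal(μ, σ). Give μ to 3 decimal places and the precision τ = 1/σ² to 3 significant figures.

μ = 1786.998, τ = 2.28e-06

For Normal(μ,σ), the p-quantile is μ + z_p·σ. Here z_{0.15} = -1.036, z_{0.89} = 1.227.
So 1100 = μ − 1.036σ and 2600 = μ + 1.227σ.
Subtracting: σ = (2600 − 1100)/(1.227 − (-1.036)) = 662.848.
Then μ = 1100 − (-1.036)·662.848 = 1786.998.
Precision τ = 1/σ² = 1/662.8² = 2.28e-06.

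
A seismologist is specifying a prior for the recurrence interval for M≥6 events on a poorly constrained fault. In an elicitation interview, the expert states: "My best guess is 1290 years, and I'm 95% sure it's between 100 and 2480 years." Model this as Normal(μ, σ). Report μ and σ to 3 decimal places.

μ = 1290.000, σ = 607.154

A symmetric 95% interval runs μ ± z·σ with z = 1.96.
Half-width = 1190, so σ = 1190/1.96 = 607.154.
μ is the stated best guess, 1290.000.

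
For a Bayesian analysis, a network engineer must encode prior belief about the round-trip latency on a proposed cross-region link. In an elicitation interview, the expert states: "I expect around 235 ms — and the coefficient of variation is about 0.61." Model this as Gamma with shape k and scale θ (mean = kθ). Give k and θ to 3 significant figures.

For Gamma(k, scale θ): mean = kθ, variance = kθ², so CV = 1/√k.
CV = 0.61, hence k = 1/CV² = 2.69.
Then θ = mean/k = 235/2.69 = 87.4.

k ≈ 2.69, θ ≈ 87.4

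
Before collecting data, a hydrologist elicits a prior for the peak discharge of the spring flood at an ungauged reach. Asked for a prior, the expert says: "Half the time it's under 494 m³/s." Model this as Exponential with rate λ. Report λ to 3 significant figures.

Exponential median = ln 2 / λ, so λ = ln 2 / 494.0 = 0.0014.

λ ≈ 0.0014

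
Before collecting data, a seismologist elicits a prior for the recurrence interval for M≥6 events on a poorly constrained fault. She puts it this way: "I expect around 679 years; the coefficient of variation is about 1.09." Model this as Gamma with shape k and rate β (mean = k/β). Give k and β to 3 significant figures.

k ≈ 0.842, β ≈ 0.00124

For Gamma(k, rate β): mean = k/β, variance = k/β², so CV = 1/√k.
CV = 1.09, hence k = 1/CV² = 0.842.
Then β = k/mean = 0.842/679 = 0.00124.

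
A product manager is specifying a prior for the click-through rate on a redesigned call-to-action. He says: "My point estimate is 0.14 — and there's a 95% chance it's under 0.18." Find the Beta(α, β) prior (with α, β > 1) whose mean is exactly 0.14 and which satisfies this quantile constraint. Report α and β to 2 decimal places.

α ≈ 31.07, β ≈ 190.83

With mean 0.14 fixed, write α = 0.14s, β = 0.86s where s = α+β.
Need P(θ < 0.18) = 0.95 under Beta(0.14s, 0.86s). Normal approximation: (q−m)/√(m(1−m)/s) ≈ z_{0.95} = 1.64, so s ≈ 0.14·0.86·(1.64)²/(0.18−0.14)² = 203.6.
At s = 203.6: P(θ<0.18) ≈ 0.943. Adjusting to match 0.95 gives s ≈ 221.90.
So α = 0.14·221.90 ≈ 31.07, β = 0.86·221.90 ≈ 190.83.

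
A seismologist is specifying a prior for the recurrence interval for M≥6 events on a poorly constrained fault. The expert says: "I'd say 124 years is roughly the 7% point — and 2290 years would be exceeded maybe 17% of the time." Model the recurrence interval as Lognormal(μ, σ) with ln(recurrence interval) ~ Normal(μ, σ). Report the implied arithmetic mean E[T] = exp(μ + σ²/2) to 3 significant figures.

If T ~ Lognormal(μ,σ) then ln T ~ Normal(μ,σ), so the p-quantile of ln T is μ + z_p·σ.
ln(124) = 4.82 and ln(2290) = 7.736; z_{0.07} = -1.476, z_{0.83} = 0.9542.
σ = (7.736 − 4.82)/(0.9542 − (-1.476)) = 1.200.
μ = 4.82 − (-1.476)·1.200 = 6.591.
E[T] = exp(μ + σ²/2) = exp(6.591 + 0.7200) = 1500 years.

E[T] ≈ 1500 years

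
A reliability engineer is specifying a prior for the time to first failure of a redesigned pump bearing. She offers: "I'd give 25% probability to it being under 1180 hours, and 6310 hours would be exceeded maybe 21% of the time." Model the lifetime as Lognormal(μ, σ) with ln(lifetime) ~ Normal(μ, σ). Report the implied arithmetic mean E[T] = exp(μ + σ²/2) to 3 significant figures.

E[T] ≈ 4810 hours

If T ~ Lognormal(μ,σ) then ln T ~ Normal(μ,σ), so the p-quantile of ln T is μ + z_p·σ.
ln(1180) = 7.073 and ln(6310) = 8.75; z_{0.25} = -0.6745, z_{0.79} = 0.8064.
σ = (8.75 − 7.073)/(0.8064 − (-0.6745)) = 1.132.
μ = 7.073 − (-0.6745)·1.132 = 7.837.
E[T] = exp(μ + σ²/2) = exp(7.837 + 0.6409) = 4810 hours.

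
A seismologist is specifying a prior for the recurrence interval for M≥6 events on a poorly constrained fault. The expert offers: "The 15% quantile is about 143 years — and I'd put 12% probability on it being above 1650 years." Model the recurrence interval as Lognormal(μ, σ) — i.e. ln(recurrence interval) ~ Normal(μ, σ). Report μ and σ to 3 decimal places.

If T ~ Lognormal(μ,σ) then ln T ~ Normal(μ,σ), so the p-quantile of ln T is μ + z_p·σ.
ln(143) = 4.963 and ln(1650) = 7.409; z_{0.15} = -1.036, z_{0.88} = 1.175.
σ = (7.409 − 4.963)/(1.175 − (-1.036)) = 1.106.
μ = 4.963 − (-1.036)·1.106 = 6.109.

μ ≈ 6.109, σ ≈ 1.106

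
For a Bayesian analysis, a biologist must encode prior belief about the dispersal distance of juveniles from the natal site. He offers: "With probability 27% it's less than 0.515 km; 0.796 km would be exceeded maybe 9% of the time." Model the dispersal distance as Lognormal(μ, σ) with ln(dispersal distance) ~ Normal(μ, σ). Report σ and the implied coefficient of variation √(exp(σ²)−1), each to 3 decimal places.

σ ≈ 0.223, CV ≈ 0.226

If T ~ Lognormal(μ,σ) then ln T ~ Normal(μ,σ), so the p-quantile of ln T is μ + z_p·σ.
ln(0.515) = -0.6636 and ln(0.796) = -0.2282; z_{0.27} = -0.6128, z_{0.91} = 1.341.
σ = (-0.2282 − -0.6636)/(1.341 − (-0.6128)) = 0.223.
μ = -0.6636 − (-0.6128)·0.223 = -0.527.
CV = √(exp(σ²)−1) = √(exp(0.0497)−1) = 0.226.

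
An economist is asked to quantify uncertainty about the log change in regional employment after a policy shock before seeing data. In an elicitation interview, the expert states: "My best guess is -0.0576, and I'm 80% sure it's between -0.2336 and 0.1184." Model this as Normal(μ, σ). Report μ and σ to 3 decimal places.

A symmetric 80% interval runs μ ± z·σ with z = 1.282.
Half-width = 0.176, so σ = 0.176/1.282 = 0.137.
μ is the stated best guess, -0.058.

μ = -0.058, σ = 0.137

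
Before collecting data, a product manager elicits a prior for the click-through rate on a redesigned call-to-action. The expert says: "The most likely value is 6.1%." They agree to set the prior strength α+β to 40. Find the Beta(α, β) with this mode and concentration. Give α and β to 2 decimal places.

α = 3.32, β = 36.68

For α,β > 1 the Beta mode is (α−1)/(α+β−2). With α+β = 40, the mode is (α−1)/38.
Set (α−1)/38 = 0.061 → α = 1 + 0.061·38 = 3.32.
β = 40 − α = 36.68.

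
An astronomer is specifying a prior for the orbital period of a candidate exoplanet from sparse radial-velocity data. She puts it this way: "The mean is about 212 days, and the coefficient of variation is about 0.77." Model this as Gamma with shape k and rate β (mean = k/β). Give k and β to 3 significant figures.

k ≈ 1.69, β ≈ 0.00796

For Gamma(k, rate β): mean = k/β, variance = k/β², so CV = 1/√k.
CV = 0.77, hence k = 1/CV² = 1.69.
Then β = k/mean = 1.69/212 = 0.00796.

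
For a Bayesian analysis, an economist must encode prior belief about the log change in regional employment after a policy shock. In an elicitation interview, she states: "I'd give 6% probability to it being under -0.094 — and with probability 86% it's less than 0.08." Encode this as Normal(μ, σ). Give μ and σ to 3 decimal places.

μ = 0.009, σ = 0.066

For Normal(μ,σ), the p-quantile is μ + z_p·σ. Here z_{0.06} = -1.555, z_{0.86} = 1.08.
So -0.094 = μ − 1.555σ and 0.08 = μ + 1.08σ.
Subtracting: σ = (0.08 − -0.094)/(1.08 − (-1.555)) = 0.066.
Then μ = -0.094 − (-1.555)·0.066 = 0.009.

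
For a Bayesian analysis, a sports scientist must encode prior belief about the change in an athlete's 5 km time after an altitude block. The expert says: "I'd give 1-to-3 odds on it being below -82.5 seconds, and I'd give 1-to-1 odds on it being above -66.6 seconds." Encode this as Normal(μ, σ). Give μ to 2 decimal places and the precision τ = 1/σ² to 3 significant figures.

For Normal(μ,σ), the p-quantile is μ + z_p·σ. Here z_{0.25} = -0.6745, z_{0.5} = 0.
So -82.5 = μ − 0.6745σ and -66.6 = μ + 0σ.
Subtracting: σ = (-66.6 − -82.5)/(0 − (-0.6745)) = 23.57.
Then μ = -82.5 − (-0.6745)·23.57 = -66.60.
Precision τ = 1/σ² = 1/23.57² = 0.0018.

μ = -66.60, τ = 0.0018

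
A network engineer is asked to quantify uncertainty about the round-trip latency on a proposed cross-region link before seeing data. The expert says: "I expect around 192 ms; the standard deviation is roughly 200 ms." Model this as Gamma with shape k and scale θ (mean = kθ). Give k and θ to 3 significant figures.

k ≈ 0.922, θ ≈ 208

For Gamma(k, scale θ): mean = kθ, variance = kθ², so CV = 1/√k.
CV = SD/mean = 200/192 = 1.042, hence k = 1/CV² = 0.922.
Then θ = mean/k = 192/0.922 = 208.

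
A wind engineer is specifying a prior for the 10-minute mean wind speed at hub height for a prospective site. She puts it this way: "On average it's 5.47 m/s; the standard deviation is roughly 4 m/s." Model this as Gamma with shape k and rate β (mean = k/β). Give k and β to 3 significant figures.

For Gamma(k, rate β): mean = k/β, variance = k/β², so CV = 1/√k.
CV = SD/mean = 4/5.47 = 0.7313, hence k = 1/CV² = 1.87.
Then β = k/mean = 1.87/5.47 = 0.342.

k ≈ 1.87, β ≈ 0.342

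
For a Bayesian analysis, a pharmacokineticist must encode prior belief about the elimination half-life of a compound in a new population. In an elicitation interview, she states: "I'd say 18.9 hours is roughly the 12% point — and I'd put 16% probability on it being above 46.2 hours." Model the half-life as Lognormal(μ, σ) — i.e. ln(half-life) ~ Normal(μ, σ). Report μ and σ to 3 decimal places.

μ ≈ 3.423, σ ≈ 0.412

If T ~ Lognormal(μ,σ) then ln T ~ Normal(μ,σ), so the p-quantile of ln T is μ + z_p·σ.
ln(18.9) = 2.939 and ln(46.2) = 3.833; z_{0.12} = -1.175, z_{0.84} = 0.9945.
σ = (3.833 − 2.939)/(0.9945 − (-1.175)) = 0.412.
μ = 2.939 − (-1.175)·0.412 = 3.423.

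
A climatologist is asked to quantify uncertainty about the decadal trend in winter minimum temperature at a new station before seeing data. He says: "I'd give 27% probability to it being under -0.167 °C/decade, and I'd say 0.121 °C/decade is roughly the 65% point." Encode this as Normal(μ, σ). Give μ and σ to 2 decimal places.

The p-quantile of Normal(μ,σ) is μ + z_p·σ, with z_{0.27} = -0.6128 and z_{0.65} = 0.3853.
Eliminate σ: μ = (z₂·x₁ − z₁·x₂)/(z₂ − z₁) = (0.3853·-0.167 − (-0.6128)·0.121)/0.9981 = 0.01.
Then σ = (x₂ − x₁)/(z₂ − z₁) = (0.121 − -0.167)/0.9981 = 0.29.

μ = 0.01, σ = 0.29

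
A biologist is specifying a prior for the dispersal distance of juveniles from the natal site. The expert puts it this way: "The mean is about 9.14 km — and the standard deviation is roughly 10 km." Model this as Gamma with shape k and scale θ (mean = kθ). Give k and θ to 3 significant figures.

For Gamma(k, scale θ): mean = kθ, variance = kθ², so CV = 1/√k.
CV = SD/mean = 10/9.14 = 1.094, hence k = 1/CV² = 0.835.
Then θ = mean/k = 9.14/0.835 = 10.9.

k ≈ 0.835, θ ≈ 10.9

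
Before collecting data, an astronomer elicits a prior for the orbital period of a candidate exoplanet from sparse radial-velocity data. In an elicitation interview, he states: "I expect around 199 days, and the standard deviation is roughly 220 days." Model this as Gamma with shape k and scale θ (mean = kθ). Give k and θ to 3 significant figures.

For Gamma(k, scale θ): mean = kθ, variance = kθ², so CV = 1/√k.
CV = SD/mean = 220/199 = 1.106, hence k = 1/CV² = 0.818.
Then θ = mean/k = 199/0.818 = 243.

k ≈ 0.818, θ ≈ 243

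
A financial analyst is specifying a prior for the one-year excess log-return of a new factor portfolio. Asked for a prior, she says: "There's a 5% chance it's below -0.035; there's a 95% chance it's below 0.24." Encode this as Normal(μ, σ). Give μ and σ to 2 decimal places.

The p-quantile of Normal(μ,σ) is μ + z_p·σ, with z_{0.05} = -1.645 and z_{0.95} = 1.645.
Eliminate σ: μ = (z₂·x₁ − z₁·x₂)/(z₂ − z₁) = (1.645·-0.035 − (-1.645)·0.24)/3.29 = 0.10.
Then σ = (x₂ − x₁)/(z₂ − z₁) = (0.24 − -0.035)/3.29 = 0.08.

μ = 0.10, σ = 0.08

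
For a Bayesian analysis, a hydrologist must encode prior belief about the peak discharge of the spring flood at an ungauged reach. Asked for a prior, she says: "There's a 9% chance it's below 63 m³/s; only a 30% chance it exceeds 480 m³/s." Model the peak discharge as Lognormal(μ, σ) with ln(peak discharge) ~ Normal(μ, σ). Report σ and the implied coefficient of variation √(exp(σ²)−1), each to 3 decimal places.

If T ~ Lognormal(μ,σ) then ln T ~ Normal(μ,σ), so the p-quantile of ln T is μ + z_p·σ.
ln(63) = 4.143 and ln(480) = 6.174; z_{0.09} = -1.341, z_{0.7} = 0.5244.
σ = (6.174 − 4.143)/(0.5244 − (-1.341)) = 1.089.
μ = 4.143 − (-1.341)·1.089 = 5.603.
CV = √(exp(σ²)−1) = √(exp(1.1853)−1) = 1.507.

σ ≈ 1.089, CV ≈ 1.507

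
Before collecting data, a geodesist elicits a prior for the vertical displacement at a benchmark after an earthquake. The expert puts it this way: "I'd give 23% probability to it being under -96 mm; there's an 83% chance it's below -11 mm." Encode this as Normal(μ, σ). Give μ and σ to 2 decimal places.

μ = -58.91, σ = 50.21

The p-quantile of Normal(μ,σ) is μ + z_p·σ, with z_{0.23} = -0.7388 and z_{0.83} = 0.9542.
Eliminate σ: μ = (z₂·x₁ − z₁·x₂)/(z₂ − z₁) = (0.9542·-96 − (-0.7388)·-11)/1.693 = -58.91.
Then σ = (x₂ − x₁)/(z₂ − z₁) = (-11 − -96)/1.693 = 50.21.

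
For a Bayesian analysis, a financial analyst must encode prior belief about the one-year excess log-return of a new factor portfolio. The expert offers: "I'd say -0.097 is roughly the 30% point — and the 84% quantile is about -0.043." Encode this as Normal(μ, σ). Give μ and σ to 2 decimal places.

The p-quantile of Normal(μ,σ) is μ + z_p·σ, with z_{0.3} = -0.5244 and z_{0.84} = 0.9945.
Eliminate σ: μ = (z₂·x₁ − z₁·x₂)/(z₂ − z₁) = (0.9945·-0.097 − (-0.5244)·-0.043)/1.519 = -0.08.
Then σ = (x₂ − x₁)/(z₂ − z₁) = (-0.043 − -0.097)/1.519 = 0.04.

μ = -0.08, σ = 0.04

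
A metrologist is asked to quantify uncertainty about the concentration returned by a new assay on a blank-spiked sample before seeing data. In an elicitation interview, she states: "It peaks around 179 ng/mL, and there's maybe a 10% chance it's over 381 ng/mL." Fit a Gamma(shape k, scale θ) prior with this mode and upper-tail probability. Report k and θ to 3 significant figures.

k ≈ 4.37, θ ≈ 53.2

Gamma(k,θ) with k>1 has mode (k−1)θ, so θ = 179/(k−1).
Need P(X < 381) = 0.9 with θ tied to k this way. Start at k = 2, θ = 179: P(X<381) ≈ 0.628.
Too low — raise k to concentrate. Iterating converges to k ≈ 4.37.
Then θ = 179/(4.37−1) ≈ 53.2.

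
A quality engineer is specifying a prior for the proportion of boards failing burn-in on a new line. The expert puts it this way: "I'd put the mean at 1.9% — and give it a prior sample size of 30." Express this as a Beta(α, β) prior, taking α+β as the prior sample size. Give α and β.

Under the effective-sample-size interpretation, Beta(α, β) has prior mean α/(α+β) and prior sample size α+β.
So α+β = 30 and α/(α+β) = 0.019, giving α = 0.019·30 = 0.57 and β = 30 − 0.57 = 29.43.

α = 0.57, β = 29.43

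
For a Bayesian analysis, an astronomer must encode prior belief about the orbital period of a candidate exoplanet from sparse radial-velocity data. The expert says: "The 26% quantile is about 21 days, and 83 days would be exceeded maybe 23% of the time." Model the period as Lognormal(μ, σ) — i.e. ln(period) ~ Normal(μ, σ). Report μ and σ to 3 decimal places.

μ ≈ 3.684, σ ≈ 0.994

If T ~ Lognormal(μ,σ) then ln T ~ Normal(μ,σ), so the p-quantile of ln T is μ + z_p·σ.
ln(21) = 3.045 and ln(83) = 4.419; z_{0.26} = -0.6433, z_{0.77} = 0.7388.
σ = (4.419 − 3.045)/(0.7388 − (-0.6433)) = 0.994.
μ = 3.045 − (-0.6433)·0.994 = 3.684.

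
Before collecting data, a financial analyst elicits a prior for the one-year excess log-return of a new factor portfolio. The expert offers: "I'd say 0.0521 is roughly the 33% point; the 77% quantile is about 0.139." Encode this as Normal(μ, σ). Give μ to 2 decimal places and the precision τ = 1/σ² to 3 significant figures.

μ = 0.08, τ = 184

The p-quantile of Normal(μ,σ) is μ + z_p·σ, with z_{0.33} = -0.4399 and z_{0.77} = 0.7388.
Eliminate σ: μ = (z₂·x₁ − z₁·x₂)/(z₂ − z₁) = (0.7388·0.0521 − (-0.4399)·0.139)/1.179 = 0.08.
Then σ = (x₂ − x₁)/(z₂ − z₁) = (0.139 − 0.0521)/1.179 = 0.07.
Precision τ = 1/σ² = 1/0.07372² = 184.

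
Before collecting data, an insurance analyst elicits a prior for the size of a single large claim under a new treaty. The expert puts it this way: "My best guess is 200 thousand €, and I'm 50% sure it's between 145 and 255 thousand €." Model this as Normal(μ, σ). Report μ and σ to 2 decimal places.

μ = 200.00, σ = 81.54

A symmetric 50% interval runs μ ± z·σ with z = 0.6745.
Half-width = 55, so σ = 55/0.6745 = 81.54.
μ is the stated best guess, 200.00.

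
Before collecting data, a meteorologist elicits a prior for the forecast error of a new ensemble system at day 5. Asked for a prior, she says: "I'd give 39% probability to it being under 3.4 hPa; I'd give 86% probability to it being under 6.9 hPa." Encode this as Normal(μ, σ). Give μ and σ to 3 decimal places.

The p-quantile of Normal(μ,σ) is μ + z_p·σ, with z_{0.39} = -0.2793 and z_{0.86} = 1.08.
Eliminate σ: μ = (z₂·x₁ − z₁·x₂)/(z₂ − z₁) = (1.08·3.4 − (-0.2793)·6.9)/1.36 = 4.119.
Then σ = (x₂ − x₁)/(z₂ − z₁) = (6.9 − 3.4)/1.36 = 2.574.

μ = 4.119, σ = 2.574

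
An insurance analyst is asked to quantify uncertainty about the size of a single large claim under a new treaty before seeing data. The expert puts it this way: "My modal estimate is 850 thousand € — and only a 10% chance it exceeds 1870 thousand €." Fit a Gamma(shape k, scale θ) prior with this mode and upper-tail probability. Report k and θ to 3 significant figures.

Gamma(k,θ) with k>1 has mode (k−1)θ, so θ = 850/(k−1).
Need P(X < 1870) = 0.9 with θ tied to k this way. Start at k = 2, θ = 850: P(X<1870) ≈ 0.645.
Too low — raise k to concentrate. Iterating converges to k ≈ 4.09.
Then θ = 850/(4.09−1) ≈ 275.

k ≈ 4.09, θ ≈ 275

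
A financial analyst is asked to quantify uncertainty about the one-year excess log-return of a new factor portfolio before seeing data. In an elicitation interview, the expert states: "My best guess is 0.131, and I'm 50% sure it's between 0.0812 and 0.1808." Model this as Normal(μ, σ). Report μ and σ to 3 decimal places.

μ = 0.131, σ = 0.074

A symmetric 50% interval runs μ ± z·σ with z = 0.6745.
Half-width = 0.0498, so σ = 0.0498/0.6745 = 0.074.
μ is the stated best guess, 0.131.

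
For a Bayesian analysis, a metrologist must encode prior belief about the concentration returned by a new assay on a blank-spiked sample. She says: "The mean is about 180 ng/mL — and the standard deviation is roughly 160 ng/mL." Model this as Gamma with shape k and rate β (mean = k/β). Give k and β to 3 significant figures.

k ≈ 1.27, β ≈ 0.00703

For Gamma(k, rate β): mean = k/β, variance = k/β², so CV = 1/√k.
CV = SD/mean = 160/180 = 0.8889, hence k = 1/CV² = 1.27.
Then β = k/mean = 1.27/180 = 0.00703.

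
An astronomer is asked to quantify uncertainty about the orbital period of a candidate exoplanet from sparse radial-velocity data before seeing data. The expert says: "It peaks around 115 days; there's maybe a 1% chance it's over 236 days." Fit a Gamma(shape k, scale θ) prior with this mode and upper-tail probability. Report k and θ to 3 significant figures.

k ≈ 10.5, θ ≈ 12.2

Gamma(k,θ) with k>1 has mode (k−1)θ, so θ = 115/(k−1).
Need P(X < 236) = 0.99 with θ tied to k this way. Start at k = 2, θ = 115: P(X<236) ≈ 0.608.
Too low — raise k to concentrate. Iterating converges to k ≈ 10.5.
Then θ = 115/(10.5−1) ≈ 12.2.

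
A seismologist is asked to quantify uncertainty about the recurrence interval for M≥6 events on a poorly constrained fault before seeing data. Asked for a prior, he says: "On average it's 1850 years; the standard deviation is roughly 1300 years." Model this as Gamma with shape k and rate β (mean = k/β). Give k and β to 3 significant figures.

k ≈ 2.03, β ≈ 0.00109

For Gamma(k, rate β): mean = k/β, variance = k/β², so CV = 1/√k.
CV = SD/mean = 1300/1850 = 0.7027, hence k = 1/CV² = 2.03.
Then β = k/mean = 2.03/1850 = 0.00109.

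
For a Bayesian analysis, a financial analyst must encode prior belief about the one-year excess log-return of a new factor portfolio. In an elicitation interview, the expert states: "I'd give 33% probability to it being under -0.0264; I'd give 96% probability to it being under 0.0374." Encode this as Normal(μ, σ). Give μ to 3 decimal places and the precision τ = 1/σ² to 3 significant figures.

μ = -0.014, τ = 1180

The p-quantile of Normal(μ,σ) is μ + z_p·σ, with z_{0.33} = -0.4399 and z_{0.96} = 1.751.
Eliminate σ: μ = (z₂·x₁ − z₁·x₂)/(z₂ − z₁) = (1.751·-0.0264 − (-0.4399)·0.0374)/2.191 = -0.014.
Then σ = (x₂ − x₁)/(z₂ − z₁) = (0.0374 − -0.0264)/2.191 = 0.029.
Precision τ = 1/σ² = 1/0.02912² = 1180.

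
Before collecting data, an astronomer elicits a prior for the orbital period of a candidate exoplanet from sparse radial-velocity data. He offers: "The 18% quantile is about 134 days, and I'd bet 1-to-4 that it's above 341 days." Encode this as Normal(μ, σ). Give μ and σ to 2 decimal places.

For Normal(μ,σ), the p-quantile is μ + z_p·σ. Here z_{0.18} = -0.9154, z_{0.8} = 0.8416.
So 134 = μ − 0.9154σ and 341 = μ + 0.8416σ.
Subtracting: σ = (341 − 134)/(0.8416 − (-0.9154)) = 117.82.
Then μ = 134 − (-0.9154)·117.82 = 241.84.

μ = 241.84, σ = 117.82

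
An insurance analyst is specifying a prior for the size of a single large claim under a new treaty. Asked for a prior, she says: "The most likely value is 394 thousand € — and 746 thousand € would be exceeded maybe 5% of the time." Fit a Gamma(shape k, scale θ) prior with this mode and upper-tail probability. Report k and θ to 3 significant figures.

k ≈ 7.82, θ ≈ 57.7

Gamma(k,θ) with k>1 has mode (k−1)θ, so θ = 394/(k−1).
Need P(X < 746) = 0.95 with θ tied to k this way. Start at k = 2, θ = 394: P(X<746) ≈ 0.564.
Too low — raise k to concentrate. Iterating converges to k ≈ 7.82.
Then θ = 394/(7.82−1) ≈ 57.7.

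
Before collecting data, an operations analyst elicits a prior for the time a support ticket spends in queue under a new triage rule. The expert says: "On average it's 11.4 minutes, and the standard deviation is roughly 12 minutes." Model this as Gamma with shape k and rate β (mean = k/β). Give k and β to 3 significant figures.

For Gamma(k, rate β): mean = k/β, variance = k/β², so CV = 1/√k.
CV = SD/mean = 12/11.4 = 1.053, hence k = 1/CV² = 0.903.
Then β = k/mean = 0.903/11.4 = 0.0792.

k ≈ 0.903, β ≈ 0.0792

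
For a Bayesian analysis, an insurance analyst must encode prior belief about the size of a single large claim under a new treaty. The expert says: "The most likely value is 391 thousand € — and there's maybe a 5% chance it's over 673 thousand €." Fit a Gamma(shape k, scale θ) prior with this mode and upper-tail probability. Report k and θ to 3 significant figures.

k ≈ 10.5, θ ≈ 41.3

Gamma(k,θ) with k>1 has mode (k−1)θ, so θ = 391/(k−1).
Need P(X < 673) = 0.95 with θ tied to k this way. Start at k = 2, θ = 391: P(X<673) ≈ 0.513.
Too low — raise k to concentrate. Iterating converges to k ≈ 10.5.
Then θ = 391/(10.5−1) ≈ 41.3.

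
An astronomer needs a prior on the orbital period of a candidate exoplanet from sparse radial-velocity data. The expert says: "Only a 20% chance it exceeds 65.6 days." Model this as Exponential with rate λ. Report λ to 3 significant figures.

λ ≈ 0.0245

P(T > 65.6) = e^(−λ·65.6) = 0.2, so λ = −ln(0.2)/65.6 = 0.0245.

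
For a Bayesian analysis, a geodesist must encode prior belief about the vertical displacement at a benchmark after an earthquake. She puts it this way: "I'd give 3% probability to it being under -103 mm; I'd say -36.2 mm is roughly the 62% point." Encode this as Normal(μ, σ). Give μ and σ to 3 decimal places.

μ = -45.534, σ = 30.554

The p-quantile of Normal(μ,σ) is μ + z_p·σ, with z_{0.03} = -1.881 and z_{0.62} = 0.3055.
Eliminate σ: μ = (z₂·x₁ − z₁·x₂)/(z₂ − z₁) = (0.3055·-103 − (-1.881)·-36.2)/2.186 = -45.534.
Then σ = (x₂ − x₁)/(z₂ − z₁) = (-36.2 − -103)/2.186 = 30.554.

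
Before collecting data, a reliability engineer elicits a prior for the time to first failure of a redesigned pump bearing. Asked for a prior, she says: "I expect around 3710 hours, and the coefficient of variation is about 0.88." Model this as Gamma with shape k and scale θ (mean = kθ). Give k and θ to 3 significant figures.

k ≈ 1.29, θ ≈ 2870

For Gamma(k, scale θ): mean = kθ, variance = kθ², so CV = 1/√k.
CV = 0.88, hence k = 1/CV² = 1.29.
Then θ = mean/k = 3710/1.29 = 2870.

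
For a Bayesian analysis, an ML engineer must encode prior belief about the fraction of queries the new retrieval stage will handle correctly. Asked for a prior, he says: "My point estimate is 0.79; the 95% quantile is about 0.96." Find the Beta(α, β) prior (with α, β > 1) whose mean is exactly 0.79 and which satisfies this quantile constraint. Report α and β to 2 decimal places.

α ≈ 7.03, β ≈ 1.87

With mean 0.79 fixed, write α = 0.79s, β = 0.21s where s = α+β.
Need P(θ < 0.96) = 0.95 under Beta(0.79s, 0.21s). Normal approximation: (q−m)/√(m(1−m)/s) ≈ z_{0.95} = 1.64, so s ≈ 0.79·0.21·(1.64)²/(0.96−0.79)² = 15.5.
At s = 15.5: P(θ<0.96) ≈ 0.989. Adjusting to match 0.95 gives s ≈ 8.90.
So α = 0.79·8.90 ≈ 7.03, β = 0.21·8.90 ≈ 1.87.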